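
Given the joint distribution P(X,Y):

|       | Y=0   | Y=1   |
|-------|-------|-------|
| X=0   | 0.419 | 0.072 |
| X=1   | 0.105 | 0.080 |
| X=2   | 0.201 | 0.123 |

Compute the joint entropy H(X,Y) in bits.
2.2692 bits

H(X,Y) = -Σ_{x,y} P(x,y) log₂ P(x,y). Per-cell terms -P(x,y)·log₂P(x,y):
  X=0: 0.5258, 0.2733
  X=1: 0.3414, 0.2915
  X=2: 0.4653, 0.3719
Sum of the 6 terms: H(X,Y) = 2.2692 bits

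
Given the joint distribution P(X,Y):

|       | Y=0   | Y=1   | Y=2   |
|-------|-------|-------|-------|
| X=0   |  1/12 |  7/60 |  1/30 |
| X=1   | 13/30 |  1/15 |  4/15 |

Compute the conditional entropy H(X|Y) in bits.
0.6537 bits

H(X|Y) = H(X,Y) - H(Y)

H(X,Y) = -Σ_{x,y} P(x,y) log₂ P(x,y). Per-cell terms -P(x,y)·log₂P(x,y):
  X=0: 0.2987, 0.3616, 0.1636
  X=1: 0.5228, 0.2605, 0.5085
Sum of the 6 terms: H(X,Y) = 2.1157 bits

Marginal of Y (column sums):
  P(Y=0) = 1/12 + 13/30 = 31/60
  P(Y=1) = 7/60 + 1/15 = 11/60
  P(Y=2) = 1/30 + 4/15 = 3/10
H(Y) = -[(31/60)·log₂(31/60) + (11/60)·log₂(11/60) + (3/10)·log₂(3/10)]
  = 0.4922 + 0.4487 + 0.5211 = 1.4620 bits

H(X|Y) = H(X,Y) - H(Y) = 2.1157 - 1.4620 = 0.6537 bits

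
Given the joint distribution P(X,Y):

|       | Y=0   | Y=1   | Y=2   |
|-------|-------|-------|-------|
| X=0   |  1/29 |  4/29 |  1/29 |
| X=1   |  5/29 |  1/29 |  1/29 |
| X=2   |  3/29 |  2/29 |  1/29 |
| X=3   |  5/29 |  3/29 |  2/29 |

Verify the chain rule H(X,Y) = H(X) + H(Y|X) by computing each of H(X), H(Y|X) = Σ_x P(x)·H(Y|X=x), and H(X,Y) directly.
H(X) = 1.9652 bits, H(Y|X) = 1.3504 bits, H(X,Y) = 3.3156 bits

Marginal of X (row sums):
  P(X=0) = 1/29 + 4/29 + 1/29 = 6/29
  P(X=1) = 5/29 + 1/29 + 1/29 = 7/29
  P(X=2) = 3/29 + 2/29 + 1/29 = 6/29
  P(X=3) = 5/29 + 3/29 + 2/29 = 10/29
H(X) = -[(6/29)·log₂(6/29) + (7/29)·log₂(7/29) + (6/29)·log₂(6/29) + (10/29)·log₂(10/29)]
  = 0.47028 + 0.49498 + 0.47028 + 0.52967 = 1.9652 bits

H(Y|X) = Σ_x P(x)·H(Y|X=x):
  X=0: P(X=0) = 6/29, P(Y|X=0) = (1/6, 2/3, 1/6) → H(Y|X=0) = 1.25163
  X=1: P(X=1) = 7/29, P(Y|X=1) = (5/7, 1/7, 1/7) → H(Y|X=1) = 1.14883
  X=2: P(X=2) = 6/29, P(Y|X=2) = (1/2, 1/3, 1/6) → H(Y|X=2) = 1.45915
  X=3: P(X=3) = 10/29, P(Y|X=3) = (1/2, 3/10, 1/5) → H(Y|X=3) = 1.48548
H(Y|X) = (6/29)·1.25163 + (7/29)·1.14883 + (6/29)·1.45915 + (10/29)·1.48548 = 1.3504 bits

H(X,Y) = -Σ_{x,y} P(x,y) log₂ P(x,y). Per-cell terms -P(x,y)·log₂P(x,y):
  X=0: 0.16752, 0.39420, 0.16752
  X=1: 0.43725, 0.16752, 0.16752
  X=2: 0.33859, 0.26607, 0.16752
  X=3: 0.43725, 0.33859, 0.26607
Sum of the 12 terms: H(X,Y) = 3.3156 bits

Chain rule check:
  H(X) + H(Y|X) = 1.9652 + 1.3504 = 3.3156 bits
  H(X,Y) = 3.3156 bits
✓ Chain rule verified.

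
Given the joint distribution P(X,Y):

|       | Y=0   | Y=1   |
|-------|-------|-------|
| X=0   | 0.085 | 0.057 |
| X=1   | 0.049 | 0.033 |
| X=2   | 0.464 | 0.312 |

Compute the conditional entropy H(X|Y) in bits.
0.9797 bits

H(X|Y) = H(X,Y) - H(Y)

H(X,Y) = -Σ_{x,y} P(x,y) log₂ P(x,y). Per-cell terms -P(x,y)·log₂P(x,y):
  X=0: 0.3023, 0.2356
  X=1: 0.2132, 0.1624
  X=2: 0.5140, 0.5243
Sum of the 6 terms: H(X,Y) = 1.9518 bits

Marginal of Y (column sums):
  P(Y=0) = 0.085 + 0.049 + 0.464 = 0.598
  P(Y=1) = 0.057 + 0.033 + 0.312 = 0.402
H(Y) = -[0.598·log₂(0.598) + 0.402·log₂(0.402)]
  = 0.4436 + 0.5285 = 0.9721 bits

H(X|Y) = H(X,Y) - H(Y) = 1.9518 - 0.9721 = 0.9797 bits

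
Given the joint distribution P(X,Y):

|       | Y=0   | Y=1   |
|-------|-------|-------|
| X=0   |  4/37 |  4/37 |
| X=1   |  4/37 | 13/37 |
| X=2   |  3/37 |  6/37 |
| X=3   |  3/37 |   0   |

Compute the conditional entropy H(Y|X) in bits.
0.8012 bits

H(Y|X) = H(X,Y) - H(X)

H(X,Y) = -Σ_{x,y} P(x,y) log₂ P(x,y). Per-cell terms -P(x,y)·log₂P(x,y):
  X=0: 0.34697, 0.34697
  X=1: 0.34697, 0.53019
  X=2: 0.29388, 0.42559
  X=3: 0.29388, 0.00000
  (cells with P = 0 contribute 0)
Sum of the 8 terms: H(X,Y) = 2.58445 bits

Marginal of X (row sums):
  P(X=0) = 4/37 + 4/37 = 8/37
  P(X=1) = 4/37 + 13/37 = 17/37
  P(X=2) = 3/37 + 6/37 = 9/37
  P(X=3) = 3/37 + 0 = 3/37
H(X) = -[(8/37)·log₂(8/37) + (17/37)·log₂(17/37) + (9/37)·log₂(9/37) + (3/37)·log₂(3/37)]
  = 0.47772 + 0.51551 + 0.49610 + 0.29388 = 1.78321 bits

H(Y|X) = H(X,Y) - H(X) = 2.58445 - 1.78321 = 0.8012 bits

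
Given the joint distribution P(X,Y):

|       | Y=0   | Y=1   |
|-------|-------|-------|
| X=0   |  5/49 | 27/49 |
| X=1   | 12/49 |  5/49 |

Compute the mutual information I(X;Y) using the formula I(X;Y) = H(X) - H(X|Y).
0.2198 bits

I(X;Y) = H(X) - H(X|Y)

Marginal of X (row sums):
  P(X=0) = 5/49 + 27/49 = 32/49
  P(X=1) = 12/49 + 5/49 = 17/49
H(X) = -[(32/49)·log₂(32/49) + (17/49)·log₂(17/49)]
  = 0.4014432 + 0.5298612 = 0.931304 bits

Marginal of Y (column sums):
  P(Y=0) = 5/49 + 12/49 = 17/49
  P(Y=1) = 27/49 + 5/49 = 32/49
H(X|Y) = Σ_y P(y)·H(X|Y=y):
  Y=0: P(Y=0) = 17/49, P(X|Y=0) = (5/17, 12/17) → H(X|Y=0) = 0.8739810
  Y=1: P(Y=1) = 32/49, P(X|Y=1) = (27/32, 5/32) → H(X|Y=1) = 0.6252624
H(X|Y) = (17/49)·0.8739810 + (32/49)·0.6252624 = 0.711553 bits

I(X;Y) = H(X) - H(X|Y) = 0.931304 - 0.711553 = 0.2198 bits

Cross-check via I(X;Y) = H(X) + H(Y) - H(X,Y): computing H(Y) from the column sums and H(X,Y) from the 4 cells in the same way gives H(Y) = 0.931304 bits and H(X,Y) = 1.642857 bits, so
I(X;Y) = 0.931304 + 0.931304 - 1.642857 = 0.2198 bits ✓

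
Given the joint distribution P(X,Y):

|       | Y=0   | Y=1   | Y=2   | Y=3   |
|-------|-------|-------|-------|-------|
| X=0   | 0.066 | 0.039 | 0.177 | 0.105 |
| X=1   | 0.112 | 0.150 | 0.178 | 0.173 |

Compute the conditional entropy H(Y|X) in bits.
1.9075 bits

H(Y|X) = H(X,Y) - H(X)

H(X,Y) = -Σ_{x,y} P(x,y) log₂ P(x,y). Per-cell terms -P(x,y)·log₂P(x,y):
  X=0: 0.25881, 0.18253, 0.44218, 0.34141
  X=1: 0.35374, 0.41054, 0.44323, 0.43789
Sum of the 8 terms: H(X,Y) = 2.8703 bits

Marginal of X (row sums):
  P(X=0) = 0.066 + 0.039 + 0.177 + 0.105 = 0.387
  P(X=1) = 0.112 + 0.150 + 0.178 + 0.173 = 0.613
H(X) = -[0.387·log₂(0.387) + 0.613·log₂(0.613)]
  = 0.53003 + 0.43280 = 0.9628 bits

H(Y|X) = H(X,Y) - H(X) = 2.8703 - 0.9628 = 1.9075 bits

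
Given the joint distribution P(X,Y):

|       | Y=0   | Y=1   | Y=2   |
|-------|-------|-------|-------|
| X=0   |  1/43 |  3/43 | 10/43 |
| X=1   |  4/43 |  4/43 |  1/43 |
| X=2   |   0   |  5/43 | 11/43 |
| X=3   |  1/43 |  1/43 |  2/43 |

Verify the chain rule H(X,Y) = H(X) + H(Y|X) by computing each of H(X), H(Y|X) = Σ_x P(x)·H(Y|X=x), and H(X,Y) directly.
H(X) = 1.8488 bits, H(Y|X) = 1.1208 bits, H(X,Y) = 2.9696 bits

Marginal of X (row sums):
  P(X=0) = 1/43 + 3/43 + 10/43 = 14/43
  P(X=1) = 4/43 + 4/43 + 1/43 = 9/43
  P(X=2) = 0 + 5/43 + 11/43 = 16/43
  P(X=3) = 1/43 + 1/43 + 2/43 = 4/43
H(X) = -[(14/43)·log₂(14/43) + (9/43)·log₂(9/43) + (16/43)·log₂(16/43) + (4/43)·log₂(4/43)]
  = 0.5271 + 0.4723 + 0.5307 + 0.3187 = 1.8488 bits

H(Y|X) = Σ_x P(x)·H(Y|X=x):
  X=0: P(X=0) = 14/43, P(Y|X=0) = (1/14, 3/14, 5/7) → H(Y|X=0) = 1.0949
  X=1: P(X=1) = 9/43, P(Y|X=1) = (4/9, 4/9, 1/9) → H(Y|X=1) = 1.3921
  X=2: P(X=2) = 16/43, P(Y|X=2) = (0, 5/16, 11/16) → H(Y|X=2) = 0.8960
  X=3: P(X=3) = 4/43, P(Y|X=3) = (1/4, 1/4, 1/2) → H(Y|X=3) = 1.5000
H(Y|X) = (14/43)·1.0949 + (9/43)·1.3921 + (16/43)·0.8960 + (4/43)·1.5000 = 1.1208 bits

H(X,Y) = -Σ_{x,y} P(x,y) log₂ P(x,y). Per-cell terms -P(x,y)·log₂P(x,y):
  X=0: 0.1262, 0.2680, 0.4894
  X=1: 0.3187, 0.3187, 0.1262
  X=2: 0.0000, 0.3610, 0.5031
  X=3: 0.1262, 0.1262, 0.2059
  (cells with P = 0 contribute 0)
Sum of the 12 terms: H(X,Y) = 2.9696 bits

Chain rule check:
  H(X) + H(Y|X) = 1.8488 + 1.1208 = 2.9696 bits
  H(X,Y) = 2.9696 bits
✓ Chain rule verified.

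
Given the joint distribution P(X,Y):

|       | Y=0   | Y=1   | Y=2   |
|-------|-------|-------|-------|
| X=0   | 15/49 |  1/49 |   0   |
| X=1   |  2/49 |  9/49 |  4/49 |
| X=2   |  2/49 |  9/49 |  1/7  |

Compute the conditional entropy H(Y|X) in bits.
1.0275 bits

H(Y|X) = H(X,Y) - H(X)

H(X,Y) = -Σ_{x,y} P(x,y) log₂ P(x,y). Per-cell terms -P(x,y)·log₂P(x,y):
  X=0: 0.52280, 0.11459, 0.00000
  X=1: 0.18836, 0.44904, 0.29508
  X=2: 0.18836, 0.44904, 0.40105
  (cells with P = 0 contribute 0)
Sum of the 9 terms: H(X,Y) = 2.6083 bits

Marginal of X (row sums):
  P(X=0) = 15/49 + 1/49 + 0 = 16/49
  P(X=1) = 2/49 + 9/49 + 4/49 = 15/49
  P(X=2) = 2/49 + 9/49 + 1/7 = 18/49
H(X) = -[(16/49)·log₂(16/49) + (15/49)·log₂(15/49) + (18/49)·log₂(18/49)]
  = 0.52725 + 0.52280 + 0.53074 = 1.5808 bits

H(Y|X) = H(X,Y) - H(X) = 2.6083 - 1.5808 = 1.0275 bits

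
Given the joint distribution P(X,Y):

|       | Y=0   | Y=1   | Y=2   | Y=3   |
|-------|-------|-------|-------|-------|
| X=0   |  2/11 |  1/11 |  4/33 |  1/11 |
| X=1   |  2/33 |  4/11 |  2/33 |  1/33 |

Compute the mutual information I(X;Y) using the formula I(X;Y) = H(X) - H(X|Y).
0.2092 bits

I(X;Y) = H(X) - H(X|Y)

Marginal of X (row sums):
  P(X=0) = 2/11 + 1/11 + 4/33 + 1/11 = 16/33
  P(X=1) = 2/33 + 4/11 + 2/33 + 1/33 = 17/33
H(X) = -[(16/33)·log₂(16/33) + (17/33)·log₂(17/33)]
  = 0.506373 + 0.492965 = 0.99934 bits

Marginal of Y (column sums):
  P(Y=0) = 2/11 + 2/33 = 8/33
  P(Y=1) = 1/11 + 4/11 = 5/11
  P(Y=2) = 4/33 + 2/33 = 2/11
  P(Y=3) = 1/11 + 1/33 = 4/33
H(X|Y) = Σ_y P(y)·H(X|Y=y):
  Y=0: P(Y=0) = 8/33, P(X|Y=0) = (3/4, 1/4) → H(X|Y=0) = 0.811278
  Y=1: P(Y=1) = 5/11, P(X|Y=1) = (1/5, 4/5) → H(X|Y=1) = 0.721928
  Y=2: P(Y=2) = 2/11, P(X|Y=2) = (2/3, 1/3) → H(X|Y=2) = 0.918296
  Y=3: P(Y=3) = 4/33, P(X|Y=3) = (3/4, 1/4) → H(X|Y=3) = 0.811278
H(X|Y) = (8/33)·0.811278 + (5/11)·0.721928 + (2/11)·0.918296 + (4/33)·0.811278 = 0.79012 bits

I(X;Y) = H(X) - H(X|Y) = 0.99934 - 0.79012 = 0.2092 bits

Cross-check via I(X;Y) = H(X) + H(Y) - H(X,Y): computing H(Y) from the column sums and H(X,Y) from the 8 cells in the same way gives H(Y) = 1.82884 bits and H(X,Y) = 2.61897 bits, so
I(X;Y) = 0.99934 + 1.82884 - 2.61897 = 0.2092 bits ✓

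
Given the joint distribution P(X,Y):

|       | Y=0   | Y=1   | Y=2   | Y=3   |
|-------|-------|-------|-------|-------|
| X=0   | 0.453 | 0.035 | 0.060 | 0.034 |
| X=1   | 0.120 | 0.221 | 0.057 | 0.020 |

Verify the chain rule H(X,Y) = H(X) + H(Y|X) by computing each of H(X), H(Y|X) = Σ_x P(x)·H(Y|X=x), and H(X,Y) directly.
H(X) = 0.9805 bits, H(Y|X) = 1.3125 bits, H(X,Y) = 2.2930 bits

Marginal of X (row sums):
  P(X=0) = 0.453 + 0.035 + 0.060 + 0.034 = 0.582
  P(X=1) = 0.120 + 0.221 + 0.057 + 0.020 = 0.418
H(X) = -[0.582·log₂(0.582) + 0.418·log₂(0.418)]
  = 0.45449 + 0.52602 = 0.9805 bits

H(Y|X) = Σ_x P(x)·H(Y|X=x):
  X=0: P(X=0) = 0.582, P(Y|X=0) = (151/194, 35/582, 10/97, 17/291) → H(Y|X=0) = 1.10258
  X=1: P(X=1) = 0.418, P(Y|X=1) = (60/209, 221/418, 3/22, 10/209) → H(Y|X=1) = 1.60481
H(Y|X) = 0.582·1.10258 + 0.418·1.60481 = 1.3125 bits

H(X,Y) = -Σ_{x,y} P(x,y) log₂ P(x,y). Per-cell terms -P(x,y)·log₂P(x,y):
  X=0: 0.51751, 0.16928, 0.24353, 0.16586
  X=1: 0.36707, 0.48131, 0.23557, 0.11288
Sum of the 8 terms: H(X,Y) = 2.2930 bits

Chain rule check:
  H(X) + H(Y|X) = 0.9805 + 1.3125 = 2.2930 bits
  H(X,Y) = 2.2930 bits
✓ Chain rule verified.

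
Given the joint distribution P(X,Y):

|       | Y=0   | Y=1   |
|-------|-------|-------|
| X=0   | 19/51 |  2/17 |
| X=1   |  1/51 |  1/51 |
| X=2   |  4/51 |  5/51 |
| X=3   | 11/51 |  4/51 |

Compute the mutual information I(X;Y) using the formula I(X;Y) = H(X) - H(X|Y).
0.0475 bits

I(X;Y) = H(X) - H(X|Y)

Marginal of X (row sums):
  P(X=0) = 19/51 + 2/17 = 25/51
  P(X=1) = 1/51 + 1/51 = 2/51
  P(X=2) = 4/51 + 5/51 = 3/17
  P(X=3) = 11/51 + 4/51 = 5/17
H(X) = -[(25/51)·log₂(25/51) + (2/51)·log₂(2/51) + (3/17)·log₂(3/17) + (5/17)·log₂(5/17)]
  = 0.5042 + 0.1832 + 0.4416 + 0.5193 = 1.6483 bits

Marginal of Y (column sums):
  P(Y=0) = 19/51 + 1/51 + 4/51 + 11/51 = 35/51
  P(Y=1) = 2/17 + 1/51 + 5/51 + 4/51 = 16/51
H(X|Y) = Σ_y P(y)·H(X|Y=y):
  Y=0: P(Y=0) = 35/51, P(X|Y=0) = (19/35, 1/35, 4/35, 11/35) → H(X|Y=0) = 1.5074
  Y=1: P(Y=1) = 16/51, P(X|Y=1) = (3/8, 1/16, 5/16, 1/4) → H(X|Y=1) = 1.8050
H(X|Y) = (35/51)·1.5074 + (16/51)·1.8050 = 1.6008 bits

I(X;Y) = H(X) - H(X|Y) = 1.6483 - 1.6008 = 0.0475 bits

Cross-check via I(X;Y) = H(X) + H(Y) - H(X,Y): computing H(Y) from the column sums and H(X,Y) from the 8 cells in the same way gives H(Y) = 0.8974 bits and H(X,Y) = 2.4982 bits, so
I(X;Y) = 1.6483 + 0.8974 - 2.4982 = 0.0475 bits ✓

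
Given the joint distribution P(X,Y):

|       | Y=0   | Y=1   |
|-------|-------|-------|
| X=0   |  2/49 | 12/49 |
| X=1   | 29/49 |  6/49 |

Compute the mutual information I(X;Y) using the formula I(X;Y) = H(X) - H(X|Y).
0.3074 bits

I(X;Y) = H(X) - H(X|Y)

Marginal of X (row sums):
  P(X=0) = 2/49 + 12/49 = 2/7
  P(X=1) = 29/49 + 6/49 = 5/7
H(X) = -[(2/7)·log₂(2/7) + (5/7)·log₂(5/7)]
  = 0.5164 + 0.3467 = 0.8631 bits

Marginal of Y (column sums):
  P(Y=0) = 2/49 + 29/49 = 31/49
  P(Y=1) = 12/49 + 6/49 = 18/49
H(X|Y) = Σ_y P(y)·H(X|Y=y):
  Y=0: P(Y=0) = 31/49, P(X|Y=0) = (2/31, 29/31) → H(X|Y=0) = 0.3451
  Y=1: P(Y=1) = 18/49, P(X|Y=1) = (2/3, 1/3) → H(X|Y=1) = 0.9183
H(X|Y) = (31/49)·0.3451 + (18/49)·0.9183 = 0.5557 bits

I(X;Y) = H(X) - H(X|Y) = 0.8631 - 0.5557 = 0.3074 bits

Cross-check via I(X;Y) = H(X) + H(Y) - H(X,Y): computing H(Y) from the column sums and H(X,Y) from the 4 cells in the same way gives H(Y) = 0.9486 bits and H(X,Y) = 1.5043 bits, so
I(X;Y) = 0.8631 + 0.9486 - 1.5043 = 0.3074 bits ✓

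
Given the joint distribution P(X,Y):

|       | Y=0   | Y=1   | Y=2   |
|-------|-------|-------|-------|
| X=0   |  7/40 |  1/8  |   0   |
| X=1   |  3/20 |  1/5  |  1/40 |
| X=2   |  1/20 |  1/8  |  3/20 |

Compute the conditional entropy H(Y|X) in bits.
1.2460 bits

H(Y|X) = H(X,Y) - H(X)

H(X,Y) = -Σ_{x,y} P(x,y) log₂ P(x,y). Per-cell terms -P(x,y)·log₂P(x,y):
  X=0: 0.44005, 0.37500, 0.00000
  X=1: 0.41054, 0.46439, 0.13305
  X=2: 0.21610, 0.37500, 0.41054
  (cells with P = 0 contribute 0)
Sum of the 9 terms: H(X,Y) = 2.8247 bits

Marginal of X (row sums):
  P(X=0) = 7/40 + 1/8 + 0 = 3/10
  P(X=1) = 3/20 + 1/5 + 1/40 = 3/8
  P(X=2) = 1/20 + 1/8 + 3/20 = 13/40
H(X) = -[(3/10)·log₂(3/10) + (3/8)·log₂(3/8) + (13/40)·log₂(13/40)]
  = 0.52109 + 0.53064 + 0.52698 = 1.5787 bits

H(Y|X) = H(X,Y) - H(X) = 2.8247 - 1.5787 = 1.2460 bits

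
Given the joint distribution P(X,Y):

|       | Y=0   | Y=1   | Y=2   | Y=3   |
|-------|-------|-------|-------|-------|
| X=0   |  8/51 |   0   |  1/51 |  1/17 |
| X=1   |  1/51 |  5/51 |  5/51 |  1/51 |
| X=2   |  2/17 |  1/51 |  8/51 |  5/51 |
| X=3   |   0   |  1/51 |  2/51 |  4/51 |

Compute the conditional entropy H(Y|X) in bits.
1.5497 bits

H(Y|X) = H(X,Y) - H(X)

H(X,Y) = -Σ_{x,y} P(x,y) log₂ P(x,y). Per-cell terms -P(x,y)·log₂P(x,y):
  X=0: 0.41920, 0.00000, 0.11122, 0.24044
  X=1: 0.11122, 0.32848, 0.32848, 0.11122
  X=2: 0.36323, 0.11122, 0.41920, 0.32848
  X=3: 0.00000, 0.11122, 0.18323, 0.28803
  (cells with P = 0 contribute 0)
Sum of the 16 terms: H(X,Y) = 3.4549 bits

Marginal of X (row sums):
  P(X=0) = 8/51 + 0 + 1/51 + 1/17 = 4/17
  P(X=1) = 1/51 + 5/51 + 5/51 + 1/51 = 4/17
  P(X=2) = 2/17 + 1/51 + 8/51 + 5/51 = 20/51
  P(X=3) = 0 + 1/51 + 2/51 + 4/51 = 7/51
H(X) = -[(4/17)·log₂(4/17) + (4/17)·log₂(4/17) + (20/51)·log₂(20/51) + (7/51)·log₂(7/51)]
  = 0.49117 + 0.49117 + 0.52961 + 0.39324 = 1.9052 bits

H(Y|X) = H(X,Y) - H(X) = 3.4549 - 1.9052 = 1.5497 bits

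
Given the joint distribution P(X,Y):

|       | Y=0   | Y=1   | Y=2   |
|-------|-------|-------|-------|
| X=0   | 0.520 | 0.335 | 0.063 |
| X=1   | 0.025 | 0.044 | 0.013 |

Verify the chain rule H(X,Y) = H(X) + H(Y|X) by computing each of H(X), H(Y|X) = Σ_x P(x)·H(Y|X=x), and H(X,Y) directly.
H(X) = 0.4092 bits, H(Y|X) = 1.2740 bits, H(X,Y) = 1.6832 bits

Marginal of X (row sums):
  P(X=0) = 0.520 + 0.335 + 0.063 = 0.918
  P(X=1) = 0.025 + 0.044 + 0.013 = 0.082
H(X) = -[0.918·log₂(0.918) + 0.082·log₂(0.082)]
  = 0.11331 + 0.29588 = 0.4092 bits

H(Y|X) = Σ_x P(x)·H(Y|X=x):
  X=0: P(X=0) = 0.918, P(Y|X=0) = (260/459, 335/918, 7/102) → H(Y|X=0) = 1.26045
  X=1: P(X=1) = 0.082, P(Y|X=1) = (25/82, 22/41, 13/82) → H(Y|X=1) = 1.42564
H(Y|X) = 0.918·1.26045 + 0.082·1.42564 = 1.2740 bits

H(X,Y) = -Σ_{x,y} P(x,y) log₂ P(x,y). Per-cell terms -P(x,y)·log₂P(x,y):
  X=0: 0.49058, 0.52855, 0.25128
  X=1: 0.13305, 0.19828, 0.08145
Sum of the 6 terms: H(X,Y) = 1.6832 bits

Chain rule check:
  H(X) + H(Y|X) = 0.4092 + 1.2740 = 1.6832 bits
  H(X,Y) = 1.6832 bits
✓ Chain rule verified.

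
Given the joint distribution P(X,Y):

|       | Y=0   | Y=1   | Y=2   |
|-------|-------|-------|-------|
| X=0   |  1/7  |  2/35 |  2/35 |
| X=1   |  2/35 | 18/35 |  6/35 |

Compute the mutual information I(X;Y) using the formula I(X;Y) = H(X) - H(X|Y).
0.1963 bits

I(X;Y) = H(X) - H(X|Y)

Marginal of X (row sums):
  P(X=0) = 1/7 + 2/35 + 2/35 = 9/35
  P(X=1) = 2/35 + 18/35 + 6/35 = 26/35
H(X) = -[(9/35)·log₂(9/35) + (26/35)·log₂(26/35)]
  = 0.5038 + 0.3186 = 0.8224 bits

Marginal of Y (column sums):
  P(Y=0) = 1/7 + 2/35 = 1/5
  P(Y=1) = 2/35 + 18/35 = 4/7
  P(Y=2) = 2/35 + 6/35 = 8/35
H(X|Y) = Σ_y P(y)·H(X|Y=y):
  Y=0: P(Y=0) = 1/5, P(X|Y=0) = (5/7, 2/7) → H(X|Y=0) = 0.8631
  Y=1: P(Y=1) = 4/7, P(X|Y=1) = (1/10, 9/10) → H(X|Y=1) = 0.4690
  Y=2: P(Y=2) = 8/35, P(X|Y=2) = (1/4, 3/4) → H(X|Y=2) = 0.8113
H(X|Y) = (1/5)·0.8631 + (4/7)·0.4690 + (8/35)·0.8113 = 0.6261 bits

I(X;Y) = H(X) - H(X|Y) = 0.8224 - 0.6261 = 0.1963 bits

Cross-check via I(X;Y) = H(X) + H(Y) - H(X,Y): computing H(Y) from the column sums and H(X,Y) from the 6 cells in the same way gives H(Y) = 1.4124 bits and H(X,Y) = 2.0385 bits, so
I(X;Y) = 0.8224 + 1.4124 - 2.0385 = 0.1963 bits ✓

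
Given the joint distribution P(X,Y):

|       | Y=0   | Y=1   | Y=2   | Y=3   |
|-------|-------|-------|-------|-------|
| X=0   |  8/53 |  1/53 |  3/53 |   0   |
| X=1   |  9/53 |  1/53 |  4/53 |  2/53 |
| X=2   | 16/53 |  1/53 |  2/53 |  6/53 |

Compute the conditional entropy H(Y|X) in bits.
1.4023 bits

H(Y|X) = H(X,Y) - H(X)

H(X,Y) = -Σ_{x,y} P(x,y) log₂ P(x,y). Per-cell terms -P(x,y)·log₂P(x,y):
  X=0: 0.41176, 0.10807, 0.23451, 0.00000
  X=1: 0.43438, 0.10807, 0.28135, 0.17841
  X=2: 0.52164, 0.10807, 0.17841, 0.35581
  (cells with P = 0 contribute 0)
Sum of the 12 terms: H(X,Y) = 2.9205 bits

Marginal of X (row sums):
  P(X=0) = 8/53 + 1/53 + 3/53 + 0 = 12/53
  P(X=1) = 9/53 + 1/53 + 4/53 + 2/53 = 16/53
  P(X=2) = 16/53 + 1/53 + 2/53 + 6/53 = 25/53
H(X) = -[(12/53)·log₂(12/53) + (16/53)·log₂(16/53) + (25/53)·log₂(25/53)]
  = 0.48520 + 0.52164 + 0.51135 = 1.5182 bits

H(Y|X) = H(X,Y) - H(X) = 2.9205 - 1.5182 = 1.4023 bits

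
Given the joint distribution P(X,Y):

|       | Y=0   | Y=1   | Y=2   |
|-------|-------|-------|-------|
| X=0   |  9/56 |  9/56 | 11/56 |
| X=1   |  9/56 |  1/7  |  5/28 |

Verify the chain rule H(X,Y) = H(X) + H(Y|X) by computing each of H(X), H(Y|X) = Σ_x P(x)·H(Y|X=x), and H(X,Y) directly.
H(X) = 0.9991 bits, H(Y|X) = 1.5786 bits, H(X,Y) = 2.5777 bits

Marginal of X (row sums):
  P(X=0) = 9/56 + 9/56 + 11/56 = 29/56
  P(X=1) = 9/56 + 1/7 + 5/28 = 27/56
H(X) = -[(29/56)·log₂(29/56) + (27/56)·log₂(27/56)]
  = 0.49164 + 0.50744 = 0.9991 bits

H(Y|X) = Σ_x P(x)·H(Y|X=x):
  X=0: P(X=0) = 29/56, P(Y|X=0) = (9/29, 9/29, 11/29) → H(Y|X=0) = 1.57824
  X=1: P(X=1) = 27/56, P(Y|X=1) = (1/3, 8/27, 10/27) → H(Y|X=1) = 1.57901
H(Y|X) = (29/56)·1.57824 + (27/56)·1.57901 = 1.5786 bits

H(X,Y) = -Σ_{x,y} P(x,y) log₂ P(x,y). Per-cell terms -P(x,y)·log₂P(x,y):
  X=0: 0.42387, 0.42387, 0.46120
  X=1: 0.42387, 0.40105, 0.44383
Sum of the 6 terms: H(X,Y) = 2.5777 bits

Chain rule check:
  H(X) + H(Y|X) = 0.9991 + 1.5786 = 2.5777 bits
  H(X,Y) = 2.5777 bits
✓ Chain rule verified.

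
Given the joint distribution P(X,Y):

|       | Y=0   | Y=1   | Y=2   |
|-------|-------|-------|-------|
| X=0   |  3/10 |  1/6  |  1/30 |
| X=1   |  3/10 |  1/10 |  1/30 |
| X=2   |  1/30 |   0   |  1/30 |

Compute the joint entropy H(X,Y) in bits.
2.4595 bits

H(X,Y) = -Σ_{x,y} P(x,y) log₂ P(x,y). Per-cell terms -P(x,y)·log₂P(x,y):
  X=0: 0.521090, 0.430827, 0.163563
  X=1: 0.521090, 0.332193, 0.163563
  X=2: 0.163563, 0.000000, 0.163563
  (cells with P = 0 contribute 0)
Sum of the 9 terms: H(X,Y) = 2.4595 bits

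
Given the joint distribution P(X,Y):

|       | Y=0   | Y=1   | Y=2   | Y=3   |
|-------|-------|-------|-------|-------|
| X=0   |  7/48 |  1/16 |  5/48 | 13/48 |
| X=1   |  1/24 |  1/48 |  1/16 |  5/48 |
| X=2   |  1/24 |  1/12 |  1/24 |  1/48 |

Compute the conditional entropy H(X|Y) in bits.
1.2812 bits

H(X|Y) = H(X,Y) - H(Y)

H(X,Y) = -Σ_{x,y} P(x,y) log₂ P(x,y). Per-cell terms -P(x,y)·log₂P(x,y):
  X=0: 0.4051, 0.2500, 0.3399, 0.5104
  X=1: 0.1910, 0.1164, 0.2500, 0.3399
  X=2: 0.1910, 0.2987, 0.1910, 0.1164
Sum of the 12 terms: H(X,Y) = 3.1998 bits

Marginal of Y (column sums):
  P(Y=0) = 7/48 + 1/24 + 1/24 = 11/48
  P(Y=1) = 1/16 + 1/48 + 1/12 = 1/6
  P(Y=2) = 5/48 + 1/16 + 1/24 = 5/24
  P(Y=3) = 13/48 + 5/48 + 1/48 = 19/48
H(Y) = -[(11/48)·log₂(11/48) + (1/6)·log₂(1/6) + (5/24)·log₂(5/24) + (19/48)·log₂(19/48)]
  = 0.4871 + 0.4308 + 0.4715 + 0.5292 = 1.9186 bits

H(X|Y) = H(X,Y) - H(Y) = 3.1998 - 1.9186 = 1.2812 bits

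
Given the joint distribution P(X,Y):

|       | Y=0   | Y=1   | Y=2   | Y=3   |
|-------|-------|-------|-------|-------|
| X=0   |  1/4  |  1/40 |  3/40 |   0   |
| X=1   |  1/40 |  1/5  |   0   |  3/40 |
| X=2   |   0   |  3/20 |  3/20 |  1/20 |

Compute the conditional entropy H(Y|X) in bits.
1.2469 bits

H(Y|X) = H(X,Y) - H(X)

H(X,Y) = -Σ_{x,y} P(x,y) log₂ P(x,y). Per-cell terms -P(x,y)·log₂P(x,y):
  X=0: 0.50000, 0.13305, 0.28027, 0.00000
  X=1: 0.13305, 0.46439, 0.00000, 0.28027
  X=2: 0.00000, 0.41054, 0.41054, 0.21610
  (cells with P = 0 contribute 0)
Sum of the 12 terms: H(X,Y) = 2.8282 bits

Marginal of X (row sums):
  P(X=0) = 1/4 + 1/40 + 3/40 + 0 = 7/20
  P(X=1) = 1/40 + 1/5 + 0 + 3/40 = 3/10
  P(X=2) = 0 + 3/20 + 3/20 + 1/20 = 7/20
H(X) = -[(7/20)·log₂(7/20) + (3/10)·log₂(3/10) + (7/20)·log₂(7/20)]
  = 0.53010 + 0.52109 + 0.53010 = 1.5813 bits

H(Y|X) = H(X,Y) - H(X) = 2.8282 - 1.5813 = 1.2469 bits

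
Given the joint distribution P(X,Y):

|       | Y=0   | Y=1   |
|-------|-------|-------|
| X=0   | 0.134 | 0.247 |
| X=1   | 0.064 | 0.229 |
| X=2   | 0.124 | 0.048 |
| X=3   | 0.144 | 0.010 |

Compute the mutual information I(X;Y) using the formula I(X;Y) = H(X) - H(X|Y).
0.2180 bits

I(X;Y) = H(X) - H(X|Y)

Marginal of X (row sums):
  P(X=0) = 0.134 + 0.247 = 0.381
  P(X=1) = 0.064 + 0.229 = 0.293
  P(X=2) = 0.124 + 0.048 = 0.172
  P(X=3) = 0.144 + 0.010 = 0.154
H(X) = -[0.381·log₂(0.381) + 0.293·log₂(0.293) + 0.172·log₂(0.172) + 0.154·log₂(0.154)]
  = 0.530404 + 0.518911 + 0.436797 + 0.415646 = 1.90176 bits

Marginal of Y (column sums):
  P(Y=0) = 0.134 + 0.064 + 0.124 + 0.144 = 0.466
  P(Y=1) = 0.247 + 0.229 + 0.048 + 0.010 = 0.534
H(X|Y) = Σ_y P(y)·H(X|Y=y):
  Y=0: P(Y=0) = 0.466, P(X|Y=0) = (67/233, 32/233, 62/233, 72/233) → H(X|Y=0) = 1.942200
  Y=1: P(Y=1) = 0.534, P(X|Y=1) = (247/534, 229/534, 8/89, 5/267) → H(X|Y=1) = 1.458221
H(X|Y) = 0.466·1.942200 + 0.534·1.458221 = 1.68376 bits

I(X;Y) = H(X) - H(X|Y) = 1.90176 - 1.68376 = 0.2180 bits

Cross-check via I(X;Y) = H(X) + H(Y) - H(X,Y): computing H(Y) from the column sums and H(X,Y) from the 8 cells in the same way gives H(Y) = 0.99666 bits and H(X,Y) = 2.68042 bits, so
I(X;Y) = 1.90176 + 0.99666 - 2.68042 = 0.2180 bits ✓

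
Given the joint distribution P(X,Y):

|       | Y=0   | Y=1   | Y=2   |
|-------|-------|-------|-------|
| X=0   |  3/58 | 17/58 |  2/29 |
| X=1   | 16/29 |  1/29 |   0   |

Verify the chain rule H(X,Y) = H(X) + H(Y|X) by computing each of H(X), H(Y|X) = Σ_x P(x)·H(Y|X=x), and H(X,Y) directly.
H(X) = 0.9784 bits, H(Y|X) = 0.6685 bits, H(X,Y) = 1.6469 bits

Marginal of X (row sums):
  P(X=0) = 3/58 + 17/58 + 2/29 = 12/29
  P(X=1) = 16/29 + 1/29 + 0 = 17/29
H(X) = -[(12/29)·log₂(12/29) + (17/29)·log₂(17/29)]
  = 0.526766 + 0.451683 = 0.9784 bits

H(Y|X) = Σ_x P(x)·H(Y|X=x):
  X=0: P(X=0) = 12/29, P(Y|X=0) = (1/8, 17/24, 1/6) → H(Y|X=0) = 1.158223
  X=1: P(X=1) = 17/29, P(Y|X=1) = (16/17, 1/17, 0) → H(Y|X=1) = 0.322757
H(Y|X) = (12/29)·1.158223 + (17/29)·0.322757 = 0.6685 bits

H(X,Y) = -Σ_{x,y} P(x,y) log₂ P(x,y). Per-cell terms -P(x,y)·log₂P(x,y):
  X=0: 0.221018, 0.518945, 0.266068
  X=1: 0.473369, 0.167517, 0.000000
  (cells with P = 0 contribute 0)
Sum of the 6 terms: H(X,Y) = 1.6469 bits

Chain rule check:
  H(X) + H(Y|X) = 0.9784 + 0.6685 = 1.6469 bits
  H(X,Y) = 1.6469 bits
✓ Chain rule verified.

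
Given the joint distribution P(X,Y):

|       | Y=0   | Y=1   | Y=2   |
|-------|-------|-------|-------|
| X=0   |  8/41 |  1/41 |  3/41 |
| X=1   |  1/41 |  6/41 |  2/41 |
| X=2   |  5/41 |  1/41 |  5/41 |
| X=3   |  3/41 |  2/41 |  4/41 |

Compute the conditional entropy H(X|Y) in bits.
1.7505 bits

H(X|Y) = H(X,Y) - H(Y)

H(X,Y) = -Σ_{x,y} P(x,y) log₂ P(x,y). Per-cell terms -P(x,y)·log₂P(x,y):
  X=0: 0.460010, 0.130672, 0.276043
  X=1: 0.130672, 0.405745, 0.212564
  X=2: 0.370198, 0.130672, 0.370198
  X=3: 0.276043, 0.212564, 0.327566
Sum of the 12 terms: H(X,Y) = 3.30295 bits

Marginal of Y (column sums):
  P(Y=0) = 8/41 + 1/41 + 5/41 + 3/41 = 17/41
  P(Y=1) = 1/41 + 6/41 + 1/41 + 2/41 = 10/41
  P(Y=2) = 3/41 + 2/41 + 5/41 + 4/41 = 14/41
H(Y) = -[(17/41)·log₂(17/41) + (10/41)·log₂(10/41) + (14/41)·log₂(14/41)]
  = 0.526622 + 0.496494 + 0.529336 = 1.55245 bits

H(X|Y) = H(X,Y) - H(Y) = 3.30295 - 1.55245 = 1.7505 bits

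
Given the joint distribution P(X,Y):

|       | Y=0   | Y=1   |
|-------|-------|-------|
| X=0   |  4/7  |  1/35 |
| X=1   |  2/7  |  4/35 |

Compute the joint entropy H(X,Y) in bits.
1.4819 bits

H(X,Y) = -Σ_{x,y} P(x,y) log₂ P(x,y). Per-cell terms -P(x,y)·log₂P(x,y):
  X=0: 0.4613, 0.1466
  X=1: 0.5164, 0.3576
Sum of the 4 terms: H(X,Y) = 1.4819 bits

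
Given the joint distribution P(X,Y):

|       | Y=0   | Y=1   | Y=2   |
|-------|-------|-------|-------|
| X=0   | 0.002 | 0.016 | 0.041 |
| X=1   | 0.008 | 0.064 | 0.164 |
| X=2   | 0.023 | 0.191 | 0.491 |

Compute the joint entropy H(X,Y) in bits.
2.1248 bits

H(X,Y) = -Σ_{x,y} P(x,y) log₂ P(x,y). Per-cell terms -P(x,y)·log₂P(x,y):
  X=0: 0.01793, 0.09545, 0.18894
  X=1: 0.05573, 0.25381, 0.42775
  X=2: 0.12517, 0.45618, 0.50387
Sum of the 9 terms: H(X,Y) = 2.1248 bits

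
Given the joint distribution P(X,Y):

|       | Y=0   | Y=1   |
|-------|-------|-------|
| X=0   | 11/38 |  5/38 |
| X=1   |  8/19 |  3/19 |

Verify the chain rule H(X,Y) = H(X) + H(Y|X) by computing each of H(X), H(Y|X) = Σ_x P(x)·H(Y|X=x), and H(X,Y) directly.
H(X) = 0.9819 bits, H(Y|X) = 0.8667 bits, H(X,Y) = 1.8486 bits

Marginal of X (row sums):
  P(X=0) = 11/38 + 5/38 = 8/19
  P(X=1) = 8/19 + 3/19 = 11/19
H(X) = -[(8/19)·log₂(8/19) + (11/19)·log₂(11/19)]
  = 0.5254 + 0.4565 = 0.9819 bits

H(Y|X) = Σ_x P(x)·H(Y|X=x):
  X=0: P(X=0) = 8/19, P(Y|X=0) = (11/16, 5/16) → H(Y|X=0) = 0.8960
  X=1: P(X=1) = 11/19, P(Y|X=1) = (8/11, 3/11) → H(Y|X=1) = 0.8454
H(Y|X) = (8/19)·0.8960 + (11/19)·0.8454 = 0.8667 bits

H(X,Y) = -Σ_{x,y} P(x,y) log₂ P(x,y). Per-cell terms -P(x,y)·log₂P(x,y):
  X=0: 0.5177, 0.3850
  X=1: 0.5254, 0.4205
Sum of the 4 terms: H(X,Y) = 1.8486 bits

Chain rule check:
  H(X) + H(Y|X) = 0.9819 + 0.8667 = 1.8486 bits
  H(X,Y) = 1.8486 bits
✓ Chain rule verified.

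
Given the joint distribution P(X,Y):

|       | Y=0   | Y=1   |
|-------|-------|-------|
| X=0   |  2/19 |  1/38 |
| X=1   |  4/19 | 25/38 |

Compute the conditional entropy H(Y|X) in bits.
0.7889 bits

H(Y|X) = H(X,Y) - H(X)

H(X,Y) = -Σ_{x,y} P(x,y) log₂ P(x,y). Per-cell terms -P(x,y)·log₂P(x,y):
  X=0: 0.341887, 0.138103
  X=1: 0.473248, 0.397415
Sum of the 4 terms: H(X,Y) = 1.35065 bits

Marginal of X (row sums):
  P(X=0) = 2/19 + 1/38 = 5/38
  P(X=1) = 4/19 + 25/38 = 33/38
H(X) = -[(5/38)·log₂(5/38) + (33/38)·log₂(33/38)]
  = 0.385000 + 0.176753 = 0.56175 bits

H(Y|X) = H(X,Y) - H(X) = 1.35065 - 0.56175 = 0.7889 bits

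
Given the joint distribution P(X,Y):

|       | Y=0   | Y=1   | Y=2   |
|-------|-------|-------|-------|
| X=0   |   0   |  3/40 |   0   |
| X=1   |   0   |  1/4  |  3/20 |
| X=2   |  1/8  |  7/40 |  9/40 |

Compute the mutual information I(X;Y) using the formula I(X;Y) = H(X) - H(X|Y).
0.2127 bits

I(X;Y) = H(X) - H(X|Y)

Marginal of X (row sums):
  P(X=0) = 0 + 3/40 + 0 = 3/40
  P(X=1) = 0 + 1/4 + 3/20 = 2/5
  P(X=2) = 1/8 + 7/40 + 9/40 = 21/40
H(X) = -[(3/40)·log₂(3/40) + (2/5)·log₂(2/5) + (21/40)·log₂(21/40)]
  = 0.28027 + 0.52877 + 0.48805 = 1.29709 bits

Marginal of Y (column sums):
  P(Y=0) = 0 + 0 + 1/8 = 1/8
  P(Y=1) = 3/40 + 1/4 + 7/40 = 1/2
  P(Y=2) = 0 + 3/20 + 9/40 = 3/8
H(X|Y) = Σ_y P(y)·H(X|Y=y):
  Y=0: P(Y=0) = 1/8, P(X|Y=0) = (0, 0, 1) → H(X|Y=0) = 0.00000
  Y=1: P(Y=1) = 1/2, P(X|Y=1) = (3/20, 1/2, 7/20) → H(X|Y=1) = 1.44065
  Y=2: P(Y=2) = 3/8, P(X|Y=2) = (0, 2/5, 3/5) → H(X|Y=2) = 0.97095
H(X|Y) = (1/8)·0.00000 + (1/2)·1.44065 + (3/8)·0.97095 = 1.08443 bits

I(X;Y) = H(X) - H(X|Y) = 1.29709 - 1.08443 = 0.2127 bits

Cross-check via I(X;Y) = H(X) + H(Y) - H(X,Y): computing H(Y) from the column sums and H(X,Y) from the 9 cells in the same way gives H(Y) = 1.40564 bits and H(X,Y) = 2.49007 bits, so
I(X;Y) = 1.29709 + 1.40564 - 2.49007 = 0.2127 bits ✓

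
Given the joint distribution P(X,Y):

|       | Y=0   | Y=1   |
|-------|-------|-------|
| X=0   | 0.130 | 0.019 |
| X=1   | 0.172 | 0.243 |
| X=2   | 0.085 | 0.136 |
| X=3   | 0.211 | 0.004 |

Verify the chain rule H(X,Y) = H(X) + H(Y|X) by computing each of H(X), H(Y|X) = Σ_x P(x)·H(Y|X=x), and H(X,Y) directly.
H(X) = 1.8939 bits, H(Y|X) = 0.7294 bits, H(X,Y) = 2.6233 bits

Marginal of X (row sums):
  P(X=0) = 0.130 + 0.019 = 0.149
  P(X=1) = 0.172 + 0.243 = 0.415
  P(X=2) = 0.085 + 0.136 = 0.221
  P(X=3) = 0.211 + 0.004 = 0.215
H(X) = -[0.149·log₂(0.149) + 0.415·log₂(0.415) + 0.221·log₂(0.221) + 0.215·log₂(0.215)]
  = 0.4092 + 0.5266 + 0.4813 + 0.4768 = 1.8939 bits

H(Y|X) = Σ_x P(x)·H(Y|X=x):
  X=0: P(X=0) = 0.149, P(Y|X=0) = (130/149, 19/149) → H(Y|X=0) = 0.5506
  X=1: P(X=1) = 0.415, P(Y|X=1) = (172/415, 243/415) → H(Y|X=1) = 0.9788
  X=2: P(X=2) = 0.221, P(Y|X=2) = (5/13, 8/13) → H(Y|X=2) = 0.9612
  X=3: P(X=3) = 0.215, P(Y|X=3) = (211/215, 4/215) → H(Y|X=3) = 0.1335
H(Y|X) = 0.149·0.5506 + 0.415·0.9788 + 0.221·0.9612 + 0.215·0.1335 = 0.7294 bits

H(X,Y) = -Σ_{x,y} P(x,y) log₂ P(x,y). Per-cell terms -P(x,y)·log₂P(x,y):
  X=0: 0.3826, 0.1086
  X=1: 0.4368, 0.4960
  X=2: 0.3023, 0.3915
  X=3: 0.4736, 0.0319
Sum of the 8 terms: H(X,Y) = 2.6233 bits

Chain rule check:
  H(X) + H(Y|X) = 1.8939 + 0.7294 = 2.6233 bits
  H(X,Y) = 2.6233 bits
✓ Chain rule verified.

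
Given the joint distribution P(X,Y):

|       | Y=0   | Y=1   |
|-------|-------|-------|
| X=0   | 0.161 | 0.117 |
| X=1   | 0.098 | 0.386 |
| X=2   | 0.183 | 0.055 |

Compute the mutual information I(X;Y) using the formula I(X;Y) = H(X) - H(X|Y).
0.1799 bits

I(X;Y) = H(X) - H(X|Y)

Marginal of X (row sums):
  P(X=0) = 0.161 + 0.117 = 0.278
  P(X=1) = 0.098 + 0.386 = 0.484
  P(X=2) = 0.183 + 0.055 = 0.238
H(X) = -[0.278·log₂(0.278) + 0.484·log₂(0.484) + 0.238·log₂(0.238)]
  = 0.5134 + 0.5067 + 0.4929 = 1.5130 bits

Marginal of Y (column sums):
  P(Y=0) = 0.161 + 0.098 + 0.183 = 0.442
  P(Y=1) = 0.117 + 0.386 + 0.055 = 0.558
H(X|Y) = Σ_y P(y)·H(X|Y=y):
  Y=0: P(Y=0) = 0.442, P(X|Y=0) = (161/442, 49/221, 183/442) → H(X|Y=0) = 1.5393
  Y=1: P(Y=1) = 0.558, P(X|Y=1) = (13/62, 193/279, 55/558) → H(X|Y=1) = 1.1698
H(X|Y) = 0.442·1.5393 + 0.558·1.1698 = 1.3331 bits

I(X;Y) = H(X) - H(X|Y) = 1.5130 - 1.3331 = 0.1799 bits

Cross-check via I(X;Y) = H(X) + H(Y) - H(X,Y): computing H(Y) from the column sums and H(X,Y) from the 6 cells in the same way gives H(Y) = 0.9903 bits and H(X,Y) = 2.3234 bits, so
I(X;Y) = 1.5130 + 0.9903 - 2.3234 = 0.1799 bits ✓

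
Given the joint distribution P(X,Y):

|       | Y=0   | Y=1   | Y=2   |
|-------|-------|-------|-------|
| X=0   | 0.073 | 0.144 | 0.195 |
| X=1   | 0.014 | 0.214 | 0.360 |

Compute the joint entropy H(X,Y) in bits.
2.2310 bits

H(X,Y) = -Σ_{x,y} P(x,y) log₂ P(x,y). Per-cell terms -P(x,y)·log₂P(x,y):
  X=0: 0.27565, 0.40260, 0.45990
  X=1: 0.08622, 0.47600, 0.53062
Sum of the 6 terms: H(X,Y) = 2.2310 bits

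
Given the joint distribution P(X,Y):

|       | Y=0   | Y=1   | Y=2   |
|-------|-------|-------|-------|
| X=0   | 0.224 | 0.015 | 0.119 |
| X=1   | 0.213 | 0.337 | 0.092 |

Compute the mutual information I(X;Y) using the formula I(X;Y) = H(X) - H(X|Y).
0.2062 bits

I(X;Y) = H(X) - H(X|Y)

Marginal of X (row sums):
  P(X=0) = 0.224 + 0.015 + 0.119 = 0.358
  P(X=1) = 0.213 + 0.337 + 0.092 = 0.642
H(X) = -[0.358·log₂(0.358) + 0.642·log₂(0.642)]
  = 0.5305447 + 0.4104658 = 0.9410105 bits

Marginal of Y (column sums):
  P(Y=0) = 0.224 + 0.213 = 0.437
  P(Y=1) = 0.015 + 0.337 = 0.352
  P(Y=2) = 0.119 + 0.092 = 0.211
H(X|Y) = Σ_y P(y)·H(X|Y=y):
  Y=0: P(Y=0) = 0.437, P(X|Y=0) = (224/437, 213/437) → H(X|Y=0) = 0.9995429
  Y=1: P(Y=1) = 0.352, P(X|Y=1) = (15/352, 337/352) → H(X|Y=1) = 0.2541499
  Y=2: P(Y=2) = 0.211, P(X|Y=2) = (119/211, 92/211) → H(X|Y=2) = 0.9881560
H(X|Y) = 0.437·0.9995429 + 0.352·0.2541499 + 0.211·0.9881560 = 0.7347619 bits

I(X;Y) = H(X) - H(X|Y) = 0.9410105 - 0.7347619 = 0.2062 bits

Cross-check via I(X;Y) = H(X) + H(Y) - H(X,Y): computing H(Y) from the column sums and H(X,Y) from the 6 cells in the same way gives H(Y) = 1.5257715 bits and H(X,Y) = 2.2605334 bits, so
I(X;Y) = 0.9410105 + 1.5257715 - 2.2605334 = 0.2062 bits ✓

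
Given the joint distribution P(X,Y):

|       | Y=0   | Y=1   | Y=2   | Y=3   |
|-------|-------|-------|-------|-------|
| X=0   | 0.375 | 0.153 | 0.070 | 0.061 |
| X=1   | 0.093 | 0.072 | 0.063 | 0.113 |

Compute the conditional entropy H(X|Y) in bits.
0.8355 bits

H(X|Y) = H(X,Y) - H(Y)

H(X,Y) = -Σ_{x,y} P(x,y) log₂ P(x,y). Per-cell terms -P(x,y)·log₂P(x,y):
  X=0: 0.53064, 0.41438, 0.26856, 0.24614
  X=1: 0.31868, 0.27330, 0.25128, 0.35545
Sum of the 8 terms: H(X,Y) = 2.6584 bits

Marginal of Y (column sums):
  P(Y=0) = 0.375 + 0.093 = 0.468
  P(Y=1) = 0.153 + 0.072 = 0.225
  P(Y=2) = 0.070 + 0.063 = 0.133
  P(Y=3) = 0.061 + 0.113 = 0.174
H(Y) = -[0.468·log₂(0.468) + 0.225·log₂(0.225) + 0.133·log₂(0.133) + 0.174·log₂(0.174)]
  = 0.51266 + 0.48420 + 0.38710 + 0.43897 = 1.8229 bits

H(X|Y) = H(X,Y) - H(Y) = 2.6584 - 1.8229 = 0.8355 bits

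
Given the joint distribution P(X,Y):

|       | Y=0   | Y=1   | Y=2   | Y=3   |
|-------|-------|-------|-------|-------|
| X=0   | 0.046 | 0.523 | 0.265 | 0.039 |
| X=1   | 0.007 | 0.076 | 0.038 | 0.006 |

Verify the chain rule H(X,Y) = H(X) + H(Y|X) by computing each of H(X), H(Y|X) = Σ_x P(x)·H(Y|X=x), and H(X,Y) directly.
H(X) = 0.5492 bits, H(Y|X) = 1.3907 bits, H(X,Y) = 1.9399 bits

Marginal of X (row sums):
  P(X=0) = 0.046 + 0.523 + 0.265 + 0.039 = 0.873
  P(X=1) = 0.007 + 0.076 + 0.038 + 0.006 = 0.127
H(X) = -[0.873·log₂(0.873) + 0.127·log₂(0.127)]
  = 0.1711 + 0.3781 = 0.5492 bits

H(Y|X) = Σ_x P(x)·H(Y|X=x):
  X=0: P(X=0) = 0.873, P(Y|X=0) = (46/873, 523/873, 265/873, 13/291) → H(Y|X=0) = 1.3890
  X=1: P(X=1) = 0.127, P(Y|X=1) = (7/127, 76/127, 38/127, 6/127) → H(Y|X=1) = 1.4027
H(Y|X) = 0.873·1.3890 + 0.127·1.4027 = 1.3907 bits

H(X,Y) = -Σ_{x,y} P(x,y) log₂ P(x,y). Per-cell terms -P(x,y)·log₂P(x,y):
  X=0: 0.2043, 0.4891, 0.5077, 0.1825
  X=1: 0.0501, 0.2826, 0.1793, 0.0443
Sum of the 8 terms: H(X,Y) = 1.9399 bits

Chain rule check:
  H(X) + H(Y|X) = 0.5492 + 1.3907 = 1.9399 bits
  H(X,Y) = 1.9399 bits
✓ Chain rule verified.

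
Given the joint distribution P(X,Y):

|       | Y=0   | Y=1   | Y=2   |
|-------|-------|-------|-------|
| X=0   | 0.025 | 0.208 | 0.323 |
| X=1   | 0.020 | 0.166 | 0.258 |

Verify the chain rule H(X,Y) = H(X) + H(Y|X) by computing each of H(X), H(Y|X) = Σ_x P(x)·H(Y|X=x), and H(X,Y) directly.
H(X) = 0.9909 bits, H(Y|X) = 1.1871 bits, H(X,Y) = 2.1781 bits

Marginal of X (row sums):
  P(X=0) = 0.025 + 0.208 + 0.323 = 0.556
  P(X=1) = 0.020 + 0.166 + 0.258 = 0.444
H(X) = -[0.556·log₂(0.556) + 0.444·log₂(0.444)]
  = 0.4708 + 0.5201 = 0.9909 bits

H(Y|X) = Σ_x P(x)·H(Y|X=x):
  X=0: P(X=0) = 0.556, P(Y|X=0) = (25/556, 52/139, 323/556) → H(Y|X=0) = 1.1871
  X=1: P(X=1) = 0.444, P(Y|X=1) = (5/111, 83/222, 43/74) → H(Y|X=1) = 1.1872
H(Y|X) = 0.556·1.1871 + 0.444·1.1872 = 1.1871 bits

H(X,Y) = -Σ_{x,y} P(x,y) log₂ P(x,y). Per-cell terms -P(x,y)·log₂P(x,y):
  X=0: 0.1330, 0.4712, 0.5266
  X=1: 0.1129, 0.4301, 0.5043
Sum of the 6 terms: H(X,Y) = 2.1781 bits

Chain rule check:
  H(X) + H(Y|X) = 0.9909 + 1.1871 = 2.1780 bits
  H(X,Y) = 2.1781 bits
✓ Chain rule verified (Δ = 0.0001 is 4-dp rounding noise: each of the three values was rounded independently).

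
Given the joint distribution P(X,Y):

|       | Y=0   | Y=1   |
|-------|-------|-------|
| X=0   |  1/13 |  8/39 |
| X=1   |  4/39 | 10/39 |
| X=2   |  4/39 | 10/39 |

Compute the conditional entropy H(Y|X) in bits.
0.8581 bits

H(Y|X) = H(X,Y) - H(X)

H(X,Y) = -Σ_{x,y} P(x,y) log₂ P(x,y). Per-cell terms -P(x,y)·log₂P(x,y):
  X=0: 0.28465, 0.46880
  X=1: 0.33696, 0.50345
  X=2: 0.33696, 0.50345
Sum of the 6 terms: H(X,Y) = 2.4343 bits

Marginal of X (row sums):
  P(X=0) = 1/13 + 8/39 = 11/39
  P(X=1) = 4/39 + 10/39 = 14/39
  P(X=2) = 4/39 + 10/39 = 14/39
H(X) = -[(11/39)·log₂(11/39) + (14/39)·log₂(14/39) + (14/39)·log₂(14/39)]
  = 0.51502 + 0.53058 + 0.53058 = 1.5762 bits

H(Y|X) = H(X,Y) - H(X) = 2.4343 - 1.5762 = 0.8581 bits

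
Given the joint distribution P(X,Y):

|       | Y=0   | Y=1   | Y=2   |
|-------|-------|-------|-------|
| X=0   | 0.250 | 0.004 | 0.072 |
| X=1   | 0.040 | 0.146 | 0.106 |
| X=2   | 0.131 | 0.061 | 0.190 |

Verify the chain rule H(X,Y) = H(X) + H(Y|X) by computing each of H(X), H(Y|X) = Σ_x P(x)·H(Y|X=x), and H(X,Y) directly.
H(X) = 1.5761 bits, H(Y|X) = 1.2488 bits, H(X,Y) = 2.8249 bits

Marginal of X (row sums):
  P(X=0) = 0.250 + 0.004 + 0.072 = 0.326
  P(X=1) = 0.040 + 0.146 + 0.106 = 0.292
  P(X=2) = 0.131 + 0.061 + 0.190 = 0.382
H(X) = -[0.326·log₂(0.326) + 0.292·log₂(0.292) + 0.382·log₂(0.382)]
  = 0.52716 + 0.51858 + 0.53035 = 1.5761 bits

H(Y|X) = Σ_x P(x)·H(Y|X=x):
  X=0: P(X=0) = 0.326, P(Y|X=0) = (125/163, 2/163, 36/163) → H(Y|X=0) = 0.85278
  X=1: P(X=1) = 0.292, P(Y|X=1) = (10/73, 1/2, 53/146) → H(Y|X=1) = 1.42355
  X=2: P(X=2) = 0.382, P(Y|X=2) = (131/382, 61/382, 95/191) → H(Y|X=2) = 1.45328
H(Y|X) = 0.326·0.85278 + 0.292·1.42355 + 0.382·1.45328 = 1.2488 bits

H(X,Y) = -Σ_{x,y} P(x,y) log₂ P(x,y). Per-cell terms -P(x,y)·log₂P(x,y):
  X=0: 0.50000, 0.03186, 0.27330
  X=1: 0.18575, 0.40529, 0.34321
  X=2: 0.38414, 0.24614, 0.45523
Sum of the 9 terms: H(X,Y) = 2.8249 bits

Chain rule check:
  H(X) + H(Y|X) = 1.5761 + 1.2488 = 2.8249 bits
  H(X,Y) = 2.8249 bits
✓ Chain rule verified.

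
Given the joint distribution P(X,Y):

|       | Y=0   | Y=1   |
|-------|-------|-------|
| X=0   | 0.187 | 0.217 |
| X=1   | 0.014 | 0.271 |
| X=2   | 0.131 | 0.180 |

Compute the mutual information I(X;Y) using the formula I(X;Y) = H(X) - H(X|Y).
0.1286 bits

I(X;Y) = H(X) - H(X|Y)

Marginal of X (row sums):
  P(X=0) = 0.187 + 0.217 = 0.404
  P(X=1) = 0.014 + 0.271 = 0.285
  P(X=2) = 0.131 + 0.180 = 0.311
H(X) = -[0.404·log₂(0.404) + 0.285·log₂(0.285) + 0.311·log₂(0.311)]
  = 0.5283 + 0.5161 + 0.5240 = 1.5684 bits

Marginal of Y (column sums):
  P(Y=0) = 0.187 + 0.014 + 0.131 = 0.332
  P(Y=1) = 0.217 + 0.271 + 0.180 = 0.668
H(X|Y) = Σ_y P(y)·H(X|Y=y):
  Y=0: P(Y=0) = 0.332, P(X|Y=0) = (187/332, 7/166, 131/332) → H(X|Y=0) = 1.1884
  Y=1: P(Y=1) = 0.668, P(X|Y=1) = (217/668, 271/668, 45/167) → H(X|Y=1) = 1.5648
H(X|Y) = 0.332·1.1884 + 0.668·1.5648 = 1.4398 bits

I(X;Y) = H(X) - H(X|Y) = 1.5684 - 1.4398 = 0.1286 bits

Cross-check via I(X;Y) = H(X) + H(Y) - H(X,Y): computing H(Y) from the column sums and H(X,Y) from the 6 cells in the same way gives H(Y) = 0.9170 bits and H(X,Y) = 2.3568 bits, so
I(X;Y) = 1.5684 + 0.9170 - 2.3568 = 0.1286 bits ✓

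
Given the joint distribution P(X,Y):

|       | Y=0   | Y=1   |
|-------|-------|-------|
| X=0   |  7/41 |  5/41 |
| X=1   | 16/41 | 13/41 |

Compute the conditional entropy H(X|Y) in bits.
0.8716 bits

H(X|Y) = H(X,Y) - H(Y)

H(X,Y) = -Σ_{x,y} P(x,y) log₂ P(x,y). Per-cell terms -P(x,y)·log₂P(x,y):
  X=0: 0.4354, 0.3702
  X=1: 0.5298, 0.5254
Sum of the 4 terms: H(X,Y) = 1.8608 bits

Marginal of Y (column sums):
  P(Y=0) = 7/41 + 16/41 = 23/41
  P(Y=1) = 5/41 + 13/41 = 18/41
H(Y) = -[(23/41)·log₂(23/41) + (18/41)·log₂(18/41)]
  = 0.4678 + 0.5214 = 0.9892 bits

H(X|Y) = H(X,Y) - H(Y) = 1.8608 - 0.9892 = 0.8716 bits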